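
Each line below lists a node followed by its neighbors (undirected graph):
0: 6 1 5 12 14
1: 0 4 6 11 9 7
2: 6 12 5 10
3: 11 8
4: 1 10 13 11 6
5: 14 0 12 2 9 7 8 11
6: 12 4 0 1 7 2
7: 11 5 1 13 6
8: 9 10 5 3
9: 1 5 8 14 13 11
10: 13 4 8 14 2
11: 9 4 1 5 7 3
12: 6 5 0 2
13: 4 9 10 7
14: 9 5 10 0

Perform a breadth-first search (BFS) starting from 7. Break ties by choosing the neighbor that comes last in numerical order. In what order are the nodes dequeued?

7 → 13 → 11 → 6 → 5 → 1 → 10 → 9 → 4 → 3 → 12 → 2 → 0 → 14 → 8

Visit 7; enqueue 13, 11, 6, 5, 1 → queue [13, 11, 6, 5, 1]
Visit 13; enqueue 10, 9, 4 → queue [11, 6, 5, 1, 10, 9, 4]
Visit 11; enqueue 3 → queue [6, 5, 1, 10, 9, 4, 3]
Visit 6; enqueue 12, 2, 0 → queue [5, 1, 10, 9, 4, 3, 12, 2, 0]
Visit 5; enqueue 14, 8 → queue [1, 10, 9, 4, 3, 12, 2, 0, 14, 8]
Visit 1 → queue [10, 9, 4, 3, 12, 2, 0, 14, 8]
Visit 10 → queue [9, 4, 3, 12, 2, 0, 14, 8]
Visit 9 → queue [4, 3, 12, 2, 0, 14, 8]
Visit 4 → queue [3, 12, 2, 0, 14, 8]
Visit 3 → queue [12, 2, 0, 14, 8]
Visit 12 → queue [2, 0, 14, 8]
Visit 2 → queue [0, 14, 8]
Visit 0 → queue [14, 8]
Visit 14 → queue [8]
Visit 8 → queue []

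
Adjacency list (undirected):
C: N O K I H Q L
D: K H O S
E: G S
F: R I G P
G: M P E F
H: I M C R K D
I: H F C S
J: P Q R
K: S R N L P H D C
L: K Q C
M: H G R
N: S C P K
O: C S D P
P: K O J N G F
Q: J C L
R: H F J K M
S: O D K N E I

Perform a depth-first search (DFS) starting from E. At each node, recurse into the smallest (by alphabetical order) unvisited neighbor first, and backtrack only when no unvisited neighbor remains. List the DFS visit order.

E -> G -> F -> I -> C -> H -> D -> K -> L -> Q -> J -> P -> N -> S -> O -> R -> M

Visit E
E → G
G → F
F → I
I → C
C → H
H → D
D → K
K → L
L → Q
Q → J
J → P
P → N
N → S
S → O
J → R
R → M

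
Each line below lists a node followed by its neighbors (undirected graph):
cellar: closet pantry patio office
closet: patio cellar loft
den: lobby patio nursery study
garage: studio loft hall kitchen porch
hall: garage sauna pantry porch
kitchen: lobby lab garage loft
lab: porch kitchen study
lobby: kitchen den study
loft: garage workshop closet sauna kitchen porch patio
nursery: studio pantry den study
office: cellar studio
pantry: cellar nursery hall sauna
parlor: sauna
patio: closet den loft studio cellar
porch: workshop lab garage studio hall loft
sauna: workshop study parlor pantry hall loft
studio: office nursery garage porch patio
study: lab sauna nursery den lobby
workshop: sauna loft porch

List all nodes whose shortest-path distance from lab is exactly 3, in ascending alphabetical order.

closet, office, pantry, parlor, patio

Level 0: lab
Level 1: kitchen, porch, study
Level 2: den, garage, hall, lobby, loft, nursery, sauna, studio, workshop
Level 3: closet, office, pantry, parlor, patio
Level 4: cellar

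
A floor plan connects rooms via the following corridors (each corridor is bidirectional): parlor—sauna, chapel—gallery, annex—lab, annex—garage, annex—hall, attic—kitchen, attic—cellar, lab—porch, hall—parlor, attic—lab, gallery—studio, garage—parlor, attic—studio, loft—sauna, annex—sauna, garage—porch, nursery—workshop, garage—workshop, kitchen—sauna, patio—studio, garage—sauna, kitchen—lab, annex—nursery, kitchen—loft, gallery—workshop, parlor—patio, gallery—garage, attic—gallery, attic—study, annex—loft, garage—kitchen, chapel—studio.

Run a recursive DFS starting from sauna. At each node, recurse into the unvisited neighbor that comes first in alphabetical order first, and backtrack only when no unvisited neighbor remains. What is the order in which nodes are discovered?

sauna -> annex -> garage -> gallery -> attic -> cellar -> kitchen -> lab -> porch -> loft -> studio -> chapel -> patio -> parlor -> hall -> study -> workshop -> nursery

Visit sauna
sauna → annex
annex → garage
garage → gallery
gallery → attic
attic → cellar
attic → kitchen
kitchen → lab
lab → porch
kitchen → loft
attic → studio
studio → chapel
studio → patio
patio → parlor
parlor → hall
attic → study
gallery → workshop
workshop → nursery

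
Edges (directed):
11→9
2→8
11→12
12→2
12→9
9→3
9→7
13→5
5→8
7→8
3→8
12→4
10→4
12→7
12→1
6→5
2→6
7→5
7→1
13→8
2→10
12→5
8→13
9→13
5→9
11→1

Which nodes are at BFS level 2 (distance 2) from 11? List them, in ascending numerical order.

2, 3, 4, 5, 7, 13

Level 0: 11
Level 1: 1, 9, 12
Level 2: 2, 3, 4, 5, 7, 13
Level 3: 6, 8, 10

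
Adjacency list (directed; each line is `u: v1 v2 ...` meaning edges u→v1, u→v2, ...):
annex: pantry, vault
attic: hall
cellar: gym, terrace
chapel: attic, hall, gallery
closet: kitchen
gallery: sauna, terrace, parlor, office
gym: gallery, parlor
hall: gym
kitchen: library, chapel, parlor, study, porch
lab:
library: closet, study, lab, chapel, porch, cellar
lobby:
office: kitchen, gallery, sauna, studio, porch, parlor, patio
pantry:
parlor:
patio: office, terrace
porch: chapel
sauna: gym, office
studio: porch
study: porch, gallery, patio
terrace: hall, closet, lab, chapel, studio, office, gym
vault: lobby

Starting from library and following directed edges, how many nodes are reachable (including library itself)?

BFS from library visits: library, closet, study, lab, chapel, porch, cellar, kitchen, gallery, patio, attic, hall, gym, terrace, parlor, sauna, office, studio
Reachable nodes: 18 of 22 total.

18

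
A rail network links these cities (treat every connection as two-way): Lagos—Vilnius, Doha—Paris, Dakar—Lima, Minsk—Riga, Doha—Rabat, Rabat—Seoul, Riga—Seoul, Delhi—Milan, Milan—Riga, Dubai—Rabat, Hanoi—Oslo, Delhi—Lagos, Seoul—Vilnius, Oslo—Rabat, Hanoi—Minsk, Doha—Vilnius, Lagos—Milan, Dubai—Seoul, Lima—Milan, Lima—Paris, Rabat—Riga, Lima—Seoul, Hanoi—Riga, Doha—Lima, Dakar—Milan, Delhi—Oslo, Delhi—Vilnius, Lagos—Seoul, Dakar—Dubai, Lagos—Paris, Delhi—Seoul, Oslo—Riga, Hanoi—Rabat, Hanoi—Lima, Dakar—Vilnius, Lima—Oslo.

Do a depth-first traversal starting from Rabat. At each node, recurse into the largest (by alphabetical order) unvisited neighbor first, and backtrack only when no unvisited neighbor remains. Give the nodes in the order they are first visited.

Rabat Seoul Vilnius Lagos Paris Lima Oslo Riga Minsk Hanoi Milan Delhi Dakar Dubai Doha

Visit Rabat
Rabat → Seoul
Seoul → Vilnius
Vilnius → Lagos
Lagos → Paris
Paris → Lima
Lima → Oslo
Oslo → Riga
Riga → Minsk
Minsk → Hanoi
Riga → Milan
Milan → Delhi
Milan → Dakar
Dakar → Dubai
Lima → Doha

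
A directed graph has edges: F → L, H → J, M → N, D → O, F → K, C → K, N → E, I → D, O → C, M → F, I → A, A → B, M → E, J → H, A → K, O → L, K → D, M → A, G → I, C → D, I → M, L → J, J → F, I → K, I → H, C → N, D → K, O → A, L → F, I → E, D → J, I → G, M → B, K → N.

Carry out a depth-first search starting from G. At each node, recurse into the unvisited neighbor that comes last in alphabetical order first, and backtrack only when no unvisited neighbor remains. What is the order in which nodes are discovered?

Visit G
G → I
I → M
M → N
N → E
M → F
F → L
L → J
J → H
F → K
K → D
D → O
O → C
O → A
A → B

G -> I -> M -> N -> E -> F -> L -> J -> H -> K -> D -> O -> C -> A -> B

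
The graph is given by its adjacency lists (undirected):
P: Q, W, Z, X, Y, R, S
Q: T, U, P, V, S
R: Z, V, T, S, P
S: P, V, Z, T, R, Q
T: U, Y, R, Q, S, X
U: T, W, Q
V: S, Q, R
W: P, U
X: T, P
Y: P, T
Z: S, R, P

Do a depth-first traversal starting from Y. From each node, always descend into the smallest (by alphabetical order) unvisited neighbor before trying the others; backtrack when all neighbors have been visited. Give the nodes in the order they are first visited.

Visit Y
Y → P
P → Q
Q → S
S → R
R → T
T → U
U → W
T → X
R → V
R → Z

Y, P, Q, S, R, T, U, W, X, V, Z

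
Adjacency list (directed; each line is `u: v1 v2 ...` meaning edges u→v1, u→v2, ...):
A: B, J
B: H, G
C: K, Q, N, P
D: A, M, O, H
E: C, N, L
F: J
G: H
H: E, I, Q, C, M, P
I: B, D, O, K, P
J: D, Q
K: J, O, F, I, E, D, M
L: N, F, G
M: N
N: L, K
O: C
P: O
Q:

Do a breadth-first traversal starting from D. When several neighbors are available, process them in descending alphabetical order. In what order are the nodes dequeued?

Visit D; enqueue O, M, H, A → queue [O, M, H, A]
Visit O; enqueue C → queue [M, H, A, C]
Visit M; enqueue N → queue [H, A, C, N]
Visit H; enqueue Q, P, I, E → queue [A, C, N, Q, P, I, E]
Visit A; enqueue J, B → queue [C, N, Q, P, I, E, J, B]
Visit C; enqueue K → queue [N, Q, P, I, E, J, B, K]
Visit N; enqueue L → queue [Q, P, I, E, J, B, K, L]
Visit Q → queue [P, I, E, J, B, K, L]
Visit P → queue [I, E, J, B, K, L]
Visit I → queue [E, J, B, K, L]
Visit E → queue [J, B, K, L]
Visit J → queue [B, K, L]
Visit B; enqueue G → queue [K, L, G]
Visit K; enqueue F → queue [L, G, F]
Visit L → queue [G, F]
Visit G → queue [F]
Visit F → queue []

D O M H A C N Q P I E J B K L G F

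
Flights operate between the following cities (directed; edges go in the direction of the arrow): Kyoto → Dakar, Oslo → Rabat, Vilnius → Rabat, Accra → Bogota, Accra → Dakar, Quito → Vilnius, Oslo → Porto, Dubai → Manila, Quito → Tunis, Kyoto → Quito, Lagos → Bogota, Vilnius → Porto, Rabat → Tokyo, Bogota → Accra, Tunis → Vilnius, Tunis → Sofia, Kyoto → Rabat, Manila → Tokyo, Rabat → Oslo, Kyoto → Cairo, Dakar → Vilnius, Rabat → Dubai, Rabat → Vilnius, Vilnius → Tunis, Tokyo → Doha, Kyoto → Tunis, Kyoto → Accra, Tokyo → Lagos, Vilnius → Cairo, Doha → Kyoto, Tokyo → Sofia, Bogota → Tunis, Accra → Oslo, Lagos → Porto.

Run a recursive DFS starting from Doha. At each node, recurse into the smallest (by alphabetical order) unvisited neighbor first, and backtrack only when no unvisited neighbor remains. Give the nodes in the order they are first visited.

Doha, Kyoto, Accra, Bogota, Tunis, Sofia, Vilnius, Cairo, Porto, Rabat, Dubai, Manila, Tokyo, Lagos, Oslo, Dakar, Quito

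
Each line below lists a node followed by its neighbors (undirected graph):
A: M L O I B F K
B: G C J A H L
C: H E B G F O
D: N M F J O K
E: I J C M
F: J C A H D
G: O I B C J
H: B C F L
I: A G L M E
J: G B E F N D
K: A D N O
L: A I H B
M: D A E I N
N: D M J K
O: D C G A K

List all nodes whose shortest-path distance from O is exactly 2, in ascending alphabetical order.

Level 0: O
Level 1: A, C, D, G, K
Level 2: B, E, F, H, I, J, L, M, N

B, E, F, H, I, J, L, M, N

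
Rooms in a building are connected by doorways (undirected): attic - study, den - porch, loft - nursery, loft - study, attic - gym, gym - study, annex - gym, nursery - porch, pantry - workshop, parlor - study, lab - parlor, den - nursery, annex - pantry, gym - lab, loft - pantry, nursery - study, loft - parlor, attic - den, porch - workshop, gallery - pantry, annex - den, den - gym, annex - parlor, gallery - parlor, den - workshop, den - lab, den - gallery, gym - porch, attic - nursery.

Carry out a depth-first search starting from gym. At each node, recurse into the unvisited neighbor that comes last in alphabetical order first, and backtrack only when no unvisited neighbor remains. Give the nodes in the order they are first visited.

gym → study → parlor → loft → pantry → workshop → porch → nursery → den → lab → gallery → attic → annex

Visit gym
gym → study
study → parlor
parlor → loft
loft → pantry
pantry → workshop
workshop → porch
porch → nursery
nursery → den
den → lab
den → gallery
den → attic
den → annex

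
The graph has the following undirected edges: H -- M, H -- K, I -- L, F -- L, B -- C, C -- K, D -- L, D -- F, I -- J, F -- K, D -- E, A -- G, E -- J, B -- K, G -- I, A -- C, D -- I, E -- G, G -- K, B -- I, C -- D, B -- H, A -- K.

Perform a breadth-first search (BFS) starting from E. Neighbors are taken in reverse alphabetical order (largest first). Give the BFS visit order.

E, J, G, D, I, K, A, L, F, C, B, H, M

Visit E; enqueue J, G, D → queue [J, G, D]
Visit J; enqueue I → queue [G, D, I]
Visit G; enqueue K, A → queue [D, I, K, A]
Visit D; enqueue L, F, C → queue [I, K, A, L, F, C]
Visit I; enqueue B → queue [K, A, L, F, C, B]
Visit K; enqueue H → queue [A, L, F, C, B, H]
Visit A → queue [L, F, C, B, H]
Visit L → queue [F, C, B, H]
Visit F → queue [C, B, H]
Visit C → queue [B, H]
Visit B → queue [H]
Visit H; enqueue M → queue [M]
Visit M → queue []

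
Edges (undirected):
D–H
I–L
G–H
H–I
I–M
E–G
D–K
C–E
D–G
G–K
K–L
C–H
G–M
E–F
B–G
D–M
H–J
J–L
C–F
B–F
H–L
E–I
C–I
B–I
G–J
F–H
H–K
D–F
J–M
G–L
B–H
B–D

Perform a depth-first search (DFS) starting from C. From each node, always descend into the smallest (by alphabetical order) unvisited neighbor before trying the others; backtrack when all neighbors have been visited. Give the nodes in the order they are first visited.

C E F B D G H I L J M K

Visit C
C → E
E → F
F → B
B → D
D → G
G → H
H → I
I → L
L → J
J → M
L → K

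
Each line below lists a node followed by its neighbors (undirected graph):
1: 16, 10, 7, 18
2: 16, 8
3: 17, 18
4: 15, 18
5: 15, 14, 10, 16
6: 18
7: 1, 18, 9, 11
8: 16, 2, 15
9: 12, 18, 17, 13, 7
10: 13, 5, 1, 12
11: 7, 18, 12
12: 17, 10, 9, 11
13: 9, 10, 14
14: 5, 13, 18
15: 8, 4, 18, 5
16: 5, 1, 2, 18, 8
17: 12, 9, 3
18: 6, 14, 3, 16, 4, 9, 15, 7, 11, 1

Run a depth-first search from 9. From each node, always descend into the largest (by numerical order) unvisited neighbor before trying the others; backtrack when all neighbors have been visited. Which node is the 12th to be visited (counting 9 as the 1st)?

Visit 9
9 → 18
18 → 16
16 → 8
8 → 15
15 → 5
5 → 14
14 → 13
13 → 10
10 → 12
12 → 17
17 → 3
12 → 11
11 → 7
7 → 1
15 → 4
8 → 2
18 → 6

Visit order: 9, 18, 16, 8, 15, 5, 14, 13, 10, 12, 17, 3, 11, 7, 1, 4, 2, 6

3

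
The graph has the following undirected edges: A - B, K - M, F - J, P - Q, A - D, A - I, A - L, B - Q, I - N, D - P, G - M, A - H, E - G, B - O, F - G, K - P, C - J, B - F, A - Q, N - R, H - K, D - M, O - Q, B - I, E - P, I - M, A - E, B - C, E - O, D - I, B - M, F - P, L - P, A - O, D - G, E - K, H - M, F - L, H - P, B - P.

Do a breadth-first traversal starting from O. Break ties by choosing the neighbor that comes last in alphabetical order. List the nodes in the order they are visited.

Visit O; enqueue Q, E, B, A → queue [Q, E, B, A]
Visit Q; enqueue P → queue [E, B, A, P]
Visit E; enqueue K, G → queue [B, A, P, K, G]
Visit B; enqueue M, I, F, C → queue [A, P, K, G, M, I, F, C]
Visit A; enqueue L, H, D → queue [P, K, G, M, I, F, C, L, H, D]
Visit P → queue [K, G, M, I, F, C, L, H, D]
Visit K → queue [G, M, I, F, C, L, H, D]
Visit G → queue [M, I, F, C, L, H, D]
Visit M → queue [I, F, C, L, H, D]
Visit I; enqueue N → queue [F, C, L, H, D, N]
Visit F; enqueue J → queue [C, L, H, D, N, J]
Visit C → queue [L, H, D, N, J]
Visit L → queue [H, D, N, J]
Visit H → queue [D, N, J]
Visit D → queue [N, J]
Visit N; enqueue R → queue [J, R]
Visit J → queue [R]
Visit R → queue []

O, Q, E, B, A, P, K, G, M, I, F, C, L, H, D, N, J, R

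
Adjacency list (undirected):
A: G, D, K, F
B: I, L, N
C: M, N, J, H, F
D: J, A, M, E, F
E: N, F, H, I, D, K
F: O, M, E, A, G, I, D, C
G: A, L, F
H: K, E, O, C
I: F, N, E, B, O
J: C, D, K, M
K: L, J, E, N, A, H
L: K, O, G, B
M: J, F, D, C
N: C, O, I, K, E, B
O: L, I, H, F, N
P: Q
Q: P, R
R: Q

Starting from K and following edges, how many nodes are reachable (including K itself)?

15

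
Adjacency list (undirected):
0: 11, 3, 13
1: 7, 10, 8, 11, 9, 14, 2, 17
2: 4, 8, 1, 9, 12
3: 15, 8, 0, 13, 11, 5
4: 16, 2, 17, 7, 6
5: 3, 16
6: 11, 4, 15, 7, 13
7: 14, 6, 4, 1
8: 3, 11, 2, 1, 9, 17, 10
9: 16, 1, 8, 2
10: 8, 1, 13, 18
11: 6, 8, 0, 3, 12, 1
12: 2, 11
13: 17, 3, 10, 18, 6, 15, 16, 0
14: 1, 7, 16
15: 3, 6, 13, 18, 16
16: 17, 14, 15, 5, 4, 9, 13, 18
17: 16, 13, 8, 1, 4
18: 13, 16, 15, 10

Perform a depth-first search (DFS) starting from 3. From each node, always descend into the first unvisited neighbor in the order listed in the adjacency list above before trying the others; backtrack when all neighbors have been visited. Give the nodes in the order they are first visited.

3 → 15 → 6 → 11 → 8 → 2 → 4 → 16 → 17 → 13 → 10 → 1 → 7 → 14 → 9 → 18 → 0 → 5 → 12

Visit 3
3 → 15
15 → 6
6 → 11
11 → 8
8 → 2
2 → 4
4 → 16
16 → 17
17 → 13
13 → 10
10 → 1
1 → 7
7 → 14
1 → 9
10 → 18
13 → 0
16 → 5
2 → 12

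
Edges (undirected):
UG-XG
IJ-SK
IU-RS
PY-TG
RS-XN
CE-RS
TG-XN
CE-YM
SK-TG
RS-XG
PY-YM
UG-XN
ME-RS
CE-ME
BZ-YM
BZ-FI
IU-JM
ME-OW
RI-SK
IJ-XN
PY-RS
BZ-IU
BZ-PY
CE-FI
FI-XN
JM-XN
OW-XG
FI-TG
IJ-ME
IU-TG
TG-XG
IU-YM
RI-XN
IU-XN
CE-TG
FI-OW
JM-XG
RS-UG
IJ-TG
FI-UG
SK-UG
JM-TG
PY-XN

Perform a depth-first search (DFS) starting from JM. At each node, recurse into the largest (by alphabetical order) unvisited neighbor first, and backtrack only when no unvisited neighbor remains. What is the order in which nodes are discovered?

Visit JM
JM → XN
XN → UG
UG → XG
XG → TG
TG → SK
SK → RI
SK → IJ
IJ → ME
ME → RS
RS → PY
PY → YM
YM → IU
IU → BZ
BZ → FI
FI → OW
FI → CE

JM -> XN -> UG -> XG -> TG -> SK -> RI -> IJ -> ME -> RS -> PY -> YM -> IU -> BZ -> FI -> OW -> CE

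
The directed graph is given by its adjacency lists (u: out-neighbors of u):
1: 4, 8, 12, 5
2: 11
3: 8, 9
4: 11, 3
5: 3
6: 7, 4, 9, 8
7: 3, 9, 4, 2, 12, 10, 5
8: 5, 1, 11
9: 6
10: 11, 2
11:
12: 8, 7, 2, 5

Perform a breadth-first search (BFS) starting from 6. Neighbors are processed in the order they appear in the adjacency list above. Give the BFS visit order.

Visit 6; enqueue 7, 4, 9, 8 → queue [7, 4, 9, 8]
Visit 7; enqueue 3, 2, 12, 10, 5 → queue [4, 9, 8, 3, 2, 12, 10, 5]
Visit 4; enqueue 11 → queue [9, 8, 3, 2, 12, 10, 5, 11]
Visit 9 → queue [8, 3, 2, 12, 10, 5, 11]
Visit 8; enqueue 1 → queue [3, 2, 12, 10, 5, 11, 1]
Visit 3 → queue [2, 12, 10, 5, 11, 1]
Visit 2 → queue [12, 10, 5, 11, 1]
Visit 12 → queue [10, 5, 11, 1]
Visit 10 → queue [5, 11, 1]
Visit 5 → queue [11, 1]
Visit 11 → queue [1]
Visit 1 → queue []

6 -> 7 -> 4 -> 9 -> 8 -> 3 -> 2 -> 12 -> 10 -> 5 -> 11 -> 1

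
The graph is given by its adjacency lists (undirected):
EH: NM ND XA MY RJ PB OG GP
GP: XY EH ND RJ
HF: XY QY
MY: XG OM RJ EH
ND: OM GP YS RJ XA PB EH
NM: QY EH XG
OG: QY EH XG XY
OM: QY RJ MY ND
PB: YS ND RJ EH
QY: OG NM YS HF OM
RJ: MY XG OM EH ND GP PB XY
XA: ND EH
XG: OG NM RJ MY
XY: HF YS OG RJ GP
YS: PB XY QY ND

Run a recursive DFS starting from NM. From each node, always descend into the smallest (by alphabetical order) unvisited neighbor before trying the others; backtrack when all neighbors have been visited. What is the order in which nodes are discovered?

NM EH GP ND OM MY RJ PB YS QY HF XY OG XG XA

Visit NM
NM → EH
EH → GP
GP → ND
ND → OM
OM → MY
MY → RJ
RJ → PB
PB → YS
YS → QY
QY → HF
HF → XY
XY → OG
OG → XG
ND → XA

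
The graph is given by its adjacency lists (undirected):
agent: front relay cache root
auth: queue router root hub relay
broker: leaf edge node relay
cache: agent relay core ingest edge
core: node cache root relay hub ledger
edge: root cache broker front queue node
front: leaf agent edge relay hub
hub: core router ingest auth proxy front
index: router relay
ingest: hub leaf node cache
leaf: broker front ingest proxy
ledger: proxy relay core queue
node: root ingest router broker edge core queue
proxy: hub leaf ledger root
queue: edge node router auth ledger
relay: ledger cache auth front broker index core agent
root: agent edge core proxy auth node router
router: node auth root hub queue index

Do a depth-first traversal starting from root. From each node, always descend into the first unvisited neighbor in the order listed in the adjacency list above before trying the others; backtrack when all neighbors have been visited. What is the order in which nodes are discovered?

root, agent, front, leaf, broker, edge, cache, relay, ledger, proxy, hub, core, node, ingest, router, auth, queue, index

Visit root
root → agent
agent → front
front → leaf
leaf → broker
broker → edge
edge → cache
cache → relay
relay → ledger
ledger → proxy
proxy → hub
hub → core
core → node
node → ingest
node → router
router → auth
auth → queue
router → index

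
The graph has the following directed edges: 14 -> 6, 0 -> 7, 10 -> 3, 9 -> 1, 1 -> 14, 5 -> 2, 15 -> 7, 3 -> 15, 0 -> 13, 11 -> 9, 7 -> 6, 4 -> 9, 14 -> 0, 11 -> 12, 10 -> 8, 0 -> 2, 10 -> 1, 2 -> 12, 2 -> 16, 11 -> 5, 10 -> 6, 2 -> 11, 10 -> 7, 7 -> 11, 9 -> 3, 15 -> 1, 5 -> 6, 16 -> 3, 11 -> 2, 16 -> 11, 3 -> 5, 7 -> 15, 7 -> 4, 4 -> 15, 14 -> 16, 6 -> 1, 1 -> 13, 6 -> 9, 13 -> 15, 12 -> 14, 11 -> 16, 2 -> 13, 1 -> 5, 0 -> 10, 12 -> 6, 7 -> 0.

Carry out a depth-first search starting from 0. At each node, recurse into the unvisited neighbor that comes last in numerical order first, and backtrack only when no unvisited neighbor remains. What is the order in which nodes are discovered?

Visit 0
0 → 13
13 → 15
15 → 7
7 → 11
11 → 16
16 → 3
3 → 5
5 → 6
6 → 9
9 → 1
1 → 14
5 → 2
2 → 12
7 → 4
0 → 10
10 → 8

0 → 13 → 15 → 7 → 11 → 16 → 3 → 5 → 6 → 9 → 1 → 14 → 2 → 12 → 4 → 10 → 8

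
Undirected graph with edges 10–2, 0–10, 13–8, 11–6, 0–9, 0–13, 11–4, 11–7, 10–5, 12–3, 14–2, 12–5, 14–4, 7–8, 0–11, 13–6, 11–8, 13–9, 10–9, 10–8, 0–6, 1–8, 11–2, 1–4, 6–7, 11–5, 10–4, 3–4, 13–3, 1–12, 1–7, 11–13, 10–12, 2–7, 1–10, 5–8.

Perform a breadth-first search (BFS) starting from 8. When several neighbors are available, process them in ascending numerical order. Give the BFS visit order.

Visit 8; enqueue 1, 5, 7, 10, 11, 13 → queue [1, 5, 7, 10, 11, 13]
Visit 1; enqueue 4, 12 → queue [5, 7, 10, 11, 13, 4, 12]
Visit 5 → queue [7, 10, 11, 13, 4, 12]
Visit 7; enqueue 2, 6 → queue [10, 11, 13, 4, 12, 2, 6]
Visit 10; enqueue 0, 9 → queue [11, 13, 4, 12, 2, 6, 0, 9]
Visit 11 → queue [13, 4, 12, 2, 6, 0, 9]
Visit 13; enqueue 3 → queue [4, 12, 2, 6, 0, 9, 3]
Visit 4; enqueue 14 → queue [12, 2, 6, 0, 9, 3, 14]
Visit 12 → queue [2, 6, 0, 9, 3, 14]
Visit 2 → queue [6, 0, 9, 3, 14]
Visit 6 → queue [0, 9, 3, 14]
Visit 0 → queue [9, 3, 14]
Visit 9 → queue [3, 14]
Visit 3 → queue [14]
Visit 14 → queue []

8 → 1 → 5 → 7 → 10 → 11 → 13 → 4 → 12 → 2 → 6 → 0 → 9 → 3 → 14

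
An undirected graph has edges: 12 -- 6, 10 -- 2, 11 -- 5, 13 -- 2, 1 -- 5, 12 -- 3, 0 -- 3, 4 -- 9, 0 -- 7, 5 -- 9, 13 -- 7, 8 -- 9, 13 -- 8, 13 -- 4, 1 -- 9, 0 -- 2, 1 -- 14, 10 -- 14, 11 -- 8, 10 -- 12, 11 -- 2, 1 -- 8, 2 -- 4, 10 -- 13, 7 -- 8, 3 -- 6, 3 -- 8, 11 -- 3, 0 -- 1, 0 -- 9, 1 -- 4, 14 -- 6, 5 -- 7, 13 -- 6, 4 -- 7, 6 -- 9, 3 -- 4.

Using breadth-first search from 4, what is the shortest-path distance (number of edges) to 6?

2

Level 0: 4
Level 1: 1, 2, 3, 7, 9, 13
Level 2: 0, 5, 6, 8, 10, 11, 12, 14
6 first appears at level 2.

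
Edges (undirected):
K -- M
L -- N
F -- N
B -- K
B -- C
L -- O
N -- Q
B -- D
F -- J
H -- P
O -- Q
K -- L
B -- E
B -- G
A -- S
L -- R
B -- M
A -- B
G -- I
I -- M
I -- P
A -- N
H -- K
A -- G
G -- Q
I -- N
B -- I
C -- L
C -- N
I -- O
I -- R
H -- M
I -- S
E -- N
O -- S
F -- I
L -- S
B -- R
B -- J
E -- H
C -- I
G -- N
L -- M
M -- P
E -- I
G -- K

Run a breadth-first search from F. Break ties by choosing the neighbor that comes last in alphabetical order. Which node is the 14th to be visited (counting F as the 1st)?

Visit F; enqueue N, J, I → queue [N, J, I]
Visit N; enqueue Q, L, G, E, C, A → queue [J, I, Q, L, G, E, C, A]
Visit J; enqueue B → queue [I, Q, L, G, E, C, A, B]
Visit I; enqueue S, R, P, O, M → queue [Q, L, G, E, C, A, B, S, R, P, O, M]
Visit Q → queue [L, G, E, C, A, B, S, R, P, O, M]
Visit L; enqueue K → queue [G, E, C, A, B, S, R, P, O, M, K]
Visit G → queue [E, C, A, B, S, R, P, O, M, K]
Visit E; enqueue H → queue [C, A, B, S, R, P, O, M, K, H]
Visit C → queue [A, B, S, R, P, O, M, K, H]
Visit A → queue [B, S, R, P, O, M, K, H]
Visit B; enqueue D → queue [S, R, P, O, M, K, H, D]
Visit S → queue [R, P, O, M, K, H, D]
Visit R → queue [P, O, M, K, H, D]
Visit P → queue [O, M, K, H, D]
Visit O → queue [M, K, H, D]
Visit M → queue [K, H, D]
Visit K → queue [H, D]
Visit H → queue [D]
Visit D → queue []

Visit order: F, N, J, I, Q, L, G, E, C, A, B, S, R, P, O, M, K, H, D

P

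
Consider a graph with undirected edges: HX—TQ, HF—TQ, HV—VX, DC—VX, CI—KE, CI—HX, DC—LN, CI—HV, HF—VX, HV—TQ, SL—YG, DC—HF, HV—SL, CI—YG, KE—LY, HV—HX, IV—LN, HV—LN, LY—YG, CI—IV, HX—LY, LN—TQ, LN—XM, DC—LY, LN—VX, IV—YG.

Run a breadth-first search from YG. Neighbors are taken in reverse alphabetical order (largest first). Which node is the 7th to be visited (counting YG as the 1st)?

KE

Visit YG; enqueue SL, LY, IV, CI → queue [SL, LY, IV, CI]
Visit SL; enqueue HV → queue [LY, IV, CI, HV]
Visit LY; enqueue KE, HX, DC → queue [IV, CI, HV, KE, HX, DC]
Visit IV; enqueue LN → queue [CI, HV, KE, HX, DC, LN]
Visit CI → queue [HV, KE, HX, DC, LN]
Visit HV; enqueue VX, TQ → queue [KE, HX, DC, LN, VX, TQ]
Visit KE → queue [HX, DC, LN, VX, TQ]
Visit HX → queue [DC, LN, VX, TQ]
Visit DC; enqueue HF → queue [LN, VX, TQ, HF]
Visit LN; enqueue XM → queue [VX, TQ, HF, XM]
Visit VX → queue [TQ, HF, XM]
Visit TQ → queue [HF, XM]
Visit HF → queue [XM]
Visit XM → queue []

Visit order: YG, SL, LY, IV, CI, HV, KE, HX, DC, LN, VX, TQ, HF, XM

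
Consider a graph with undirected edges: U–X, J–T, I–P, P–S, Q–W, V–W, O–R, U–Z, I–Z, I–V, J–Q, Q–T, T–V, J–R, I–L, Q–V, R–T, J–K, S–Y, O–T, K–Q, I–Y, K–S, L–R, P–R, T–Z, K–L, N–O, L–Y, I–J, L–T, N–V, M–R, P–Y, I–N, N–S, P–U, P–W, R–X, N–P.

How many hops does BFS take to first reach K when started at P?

2

Level 0: P
Level 1: I, N, R, S, U, W, Y
Level 2: J, K, L, M, O, Q, T, V, X, Z
K first appears at level 2.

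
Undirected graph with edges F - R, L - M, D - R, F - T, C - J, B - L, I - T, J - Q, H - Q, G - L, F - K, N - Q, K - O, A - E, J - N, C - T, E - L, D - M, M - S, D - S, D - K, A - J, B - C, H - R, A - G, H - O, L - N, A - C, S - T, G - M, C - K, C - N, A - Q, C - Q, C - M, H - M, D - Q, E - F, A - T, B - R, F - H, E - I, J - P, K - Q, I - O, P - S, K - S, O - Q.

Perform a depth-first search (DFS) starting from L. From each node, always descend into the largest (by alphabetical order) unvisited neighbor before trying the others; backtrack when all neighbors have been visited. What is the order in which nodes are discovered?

Visit L
L → N
N → Q
Q → O
O → K
K → S
S → T
T → I
I → E
E → F
F → R
R → H
H → M
M → G
G → A
A → J
J → P
J → C
C → B
M → D

L, N, Q, O, K, S, T, I, E, F, R, H, M, G, A, J, P, C, B, D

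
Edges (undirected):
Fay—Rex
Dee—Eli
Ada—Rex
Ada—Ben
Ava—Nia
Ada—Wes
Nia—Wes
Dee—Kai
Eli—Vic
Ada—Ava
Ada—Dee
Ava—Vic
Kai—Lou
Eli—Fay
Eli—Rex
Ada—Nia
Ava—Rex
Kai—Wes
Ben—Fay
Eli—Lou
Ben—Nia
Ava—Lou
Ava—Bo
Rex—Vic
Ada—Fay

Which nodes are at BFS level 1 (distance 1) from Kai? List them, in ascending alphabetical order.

Level 0: Kai
Level 1: Dee, Lou, Wes
Level 2: Ada, Ava, Eli, Nia
Level 3: Ben, Bo, Fay, Rex, Vic

Dee, Lou, Wes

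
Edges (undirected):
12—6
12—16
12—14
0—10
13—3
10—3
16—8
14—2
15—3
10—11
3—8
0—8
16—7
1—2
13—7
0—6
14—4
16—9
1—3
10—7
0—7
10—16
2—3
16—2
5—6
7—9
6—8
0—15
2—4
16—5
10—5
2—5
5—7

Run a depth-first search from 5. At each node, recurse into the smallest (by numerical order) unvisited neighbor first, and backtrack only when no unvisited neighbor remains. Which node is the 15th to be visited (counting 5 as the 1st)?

11

Visit 5
5 → 2
2 → 1
1 → 3
3 → 8
8 → 0
0 → 6
6 → 12
12 → 14
14 → 4
12 → 16
16 → 7
7 → 9
7 → 10
10 → 11
7 → 13
0 → 15

Visit order: 5, 2, 1, 3, 8, 0, 6, 12, 14, 4, 16, 7, 9, 10, 11, 13, 15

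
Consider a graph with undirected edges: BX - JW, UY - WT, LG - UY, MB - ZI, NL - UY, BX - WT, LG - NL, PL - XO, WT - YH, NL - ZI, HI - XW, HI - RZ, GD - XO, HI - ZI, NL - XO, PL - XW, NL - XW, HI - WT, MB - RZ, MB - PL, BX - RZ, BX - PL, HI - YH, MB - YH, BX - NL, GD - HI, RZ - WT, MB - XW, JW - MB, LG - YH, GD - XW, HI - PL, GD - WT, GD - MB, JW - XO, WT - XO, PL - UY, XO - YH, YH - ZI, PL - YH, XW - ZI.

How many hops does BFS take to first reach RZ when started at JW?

2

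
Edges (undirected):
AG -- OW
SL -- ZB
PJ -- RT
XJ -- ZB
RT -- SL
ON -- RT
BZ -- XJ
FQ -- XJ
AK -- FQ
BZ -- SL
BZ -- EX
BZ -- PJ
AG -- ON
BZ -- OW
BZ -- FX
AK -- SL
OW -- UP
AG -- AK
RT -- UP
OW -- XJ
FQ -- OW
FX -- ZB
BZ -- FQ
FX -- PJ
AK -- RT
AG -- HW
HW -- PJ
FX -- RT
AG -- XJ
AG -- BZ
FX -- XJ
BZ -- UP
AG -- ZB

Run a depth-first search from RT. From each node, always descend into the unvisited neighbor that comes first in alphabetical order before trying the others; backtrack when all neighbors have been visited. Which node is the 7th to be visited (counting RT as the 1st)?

Visit RT
RT → AK
AK → AG
AG → BZ
BZ → EX
BZ → FQ
FQ → OW
OW → UP
OW → XJ
XJ → FX
FX → PJ
PJ → HW
FX → ZB
ZB → SL
AG → ON

Visit order: RT, AK, AG, BZ, EX, FQ, OW, UP, XJ, FX, PJ, HW, ZB, SL, ON

OW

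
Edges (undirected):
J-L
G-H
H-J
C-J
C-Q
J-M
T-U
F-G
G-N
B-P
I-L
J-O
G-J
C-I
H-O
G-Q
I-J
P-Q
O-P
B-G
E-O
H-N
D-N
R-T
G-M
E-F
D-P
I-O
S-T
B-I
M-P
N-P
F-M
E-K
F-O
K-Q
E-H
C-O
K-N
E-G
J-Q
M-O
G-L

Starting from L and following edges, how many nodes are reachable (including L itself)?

16

BFS from L visits: L, G, I, J, B, E, F, H, M, N, Q, C, O, P, K, D
Reachable nodes: 16 of 20 total.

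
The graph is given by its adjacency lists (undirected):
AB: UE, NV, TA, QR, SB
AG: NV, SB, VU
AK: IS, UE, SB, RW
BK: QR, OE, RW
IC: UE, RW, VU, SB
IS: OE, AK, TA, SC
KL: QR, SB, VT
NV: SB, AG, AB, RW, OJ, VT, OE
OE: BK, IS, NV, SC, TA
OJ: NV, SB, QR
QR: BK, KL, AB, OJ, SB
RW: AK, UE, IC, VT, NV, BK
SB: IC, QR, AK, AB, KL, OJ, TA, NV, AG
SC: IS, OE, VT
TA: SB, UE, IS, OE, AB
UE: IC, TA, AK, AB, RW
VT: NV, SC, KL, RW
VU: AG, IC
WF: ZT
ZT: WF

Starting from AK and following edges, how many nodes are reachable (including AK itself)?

18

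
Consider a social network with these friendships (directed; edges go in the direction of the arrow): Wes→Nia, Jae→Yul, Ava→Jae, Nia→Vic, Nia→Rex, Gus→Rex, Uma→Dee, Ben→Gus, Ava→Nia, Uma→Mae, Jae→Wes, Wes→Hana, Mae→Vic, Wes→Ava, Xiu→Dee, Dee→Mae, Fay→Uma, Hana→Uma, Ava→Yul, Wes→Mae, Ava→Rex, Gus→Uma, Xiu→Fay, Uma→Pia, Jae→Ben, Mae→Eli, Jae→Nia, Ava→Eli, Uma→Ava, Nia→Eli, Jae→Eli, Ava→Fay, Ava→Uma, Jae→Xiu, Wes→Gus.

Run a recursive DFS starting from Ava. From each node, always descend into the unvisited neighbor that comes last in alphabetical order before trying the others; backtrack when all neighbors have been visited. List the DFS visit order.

Ava, Yul, Uma, Pia, Mae, Vic, Eli, Dee, Rex, Nia, Jae, Xiu, Fay, Wes, Hana, Gus, Ben

Visit Ava
Ava → Yul
Ava → Uma
Uma → Pia
Uma → Mae
Mae → Vic
Mae → Eli
Uma → Dee
Ava → Rex
Ava → Nia
Ava → Jae
Jae → Xiu
Xiu → Fay
Jae → Wes
Wes → Hana
Wes → Gus
Jae → Ben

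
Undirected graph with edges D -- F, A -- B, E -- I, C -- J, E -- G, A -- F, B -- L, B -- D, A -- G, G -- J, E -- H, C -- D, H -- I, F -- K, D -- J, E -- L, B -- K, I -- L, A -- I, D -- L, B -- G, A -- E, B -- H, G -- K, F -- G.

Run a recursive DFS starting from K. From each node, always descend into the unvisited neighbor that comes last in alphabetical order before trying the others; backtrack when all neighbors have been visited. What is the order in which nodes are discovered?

Visit K
K → G
G → J
J → D
D → L
L → I
I → H
H → E
E → A
A → F
A → B
D → C

K G J D L I H E A F B C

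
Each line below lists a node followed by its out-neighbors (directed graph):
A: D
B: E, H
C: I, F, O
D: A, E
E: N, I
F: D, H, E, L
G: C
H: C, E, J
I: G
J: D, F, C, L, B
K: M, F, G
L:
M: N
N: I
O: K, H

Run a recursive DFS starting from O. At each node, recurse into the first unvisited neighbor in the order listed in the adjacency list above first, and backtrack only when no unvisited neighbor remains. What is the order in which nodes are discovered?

Visit O
O → K
K → M
M → N
N → I
I → G
G → C
C → F
F → D
D → A
D → E
F → H
H → J
J → L
J → B

O → K → M → N → I → G → C → F → D → A → E → H → J → L → B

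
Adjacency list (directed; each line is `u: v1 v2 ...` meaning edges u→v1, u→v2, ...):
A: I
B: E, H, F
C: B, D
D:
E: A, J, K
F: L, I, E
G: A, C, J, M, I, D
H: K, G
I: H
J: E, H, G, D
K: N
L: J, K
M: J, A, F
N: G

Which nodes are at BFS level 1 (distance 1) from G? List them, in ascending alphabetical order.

Level 0: G
Level 1: A, C, D, I, J, M
Level 2: B, E, F, H
Level 3: K, L
Level 4: N

A, C, D, I, J, M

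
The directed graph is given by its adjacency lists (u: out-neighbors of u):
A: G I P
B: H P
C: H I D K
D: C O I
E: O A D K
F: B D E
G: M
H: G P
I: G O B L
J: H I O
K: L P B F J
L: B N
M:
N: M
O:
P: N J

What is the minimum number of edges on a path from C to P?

Level 0: C
Level 1: D, H, I, K
Level 2: B, F, G, J, L, O, P
Level 3: E, M, N
Level 4: A
P first appears at level 2.

2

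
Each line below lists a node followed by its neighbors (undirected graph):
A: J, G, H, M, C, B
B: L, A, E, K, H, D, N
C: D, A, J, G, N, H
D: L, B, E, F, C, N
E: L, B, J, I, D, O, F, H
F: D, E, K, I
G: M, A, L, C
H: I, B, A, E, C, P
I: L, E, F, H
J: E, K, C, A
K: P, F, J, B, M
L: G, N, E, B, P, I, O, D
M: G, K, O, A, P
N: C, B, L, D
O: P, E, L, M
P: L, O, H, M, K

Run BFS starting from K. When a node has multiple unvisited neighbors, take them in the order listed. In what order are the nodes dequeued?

K P F J B M L O H D E I C A N G

Visit K; enqueue P, F, J, B, M → queue [P, F, J, B, M]
Visit P; enqueue L, O, H → queue [F, J, B, M, L, O, H]
Visit F; enqueue D, E, I → queue [J, B, M, L, O, H, D, E, I]
Visit J; enqueue C, A → queue [B, M, L, O, H, D, E, I, C, A]
Visit B; enqueue N → queue [M, L, O, H, D, E, I, C, A, N]
Visit M; enqueue G → queue [L, O, H, D, E, I, C, A, N, G]
Visit L → queue [O, H, D, E, I, C, A, N, G]
Visit O → queue [H, D, E, I, C, A, N, G]
Visit H → queue [D, E, I, C, A, N, G]
Visit D → queue [E, I, C, A, N, G]
Visit E → queue [I, C, A, N, G]
Visit I → queue [C, A, N, G]
Visit C → queue [A, N, G]
Visit A → queue [N, G]
Visit N → queue [G]
Visit G → queue []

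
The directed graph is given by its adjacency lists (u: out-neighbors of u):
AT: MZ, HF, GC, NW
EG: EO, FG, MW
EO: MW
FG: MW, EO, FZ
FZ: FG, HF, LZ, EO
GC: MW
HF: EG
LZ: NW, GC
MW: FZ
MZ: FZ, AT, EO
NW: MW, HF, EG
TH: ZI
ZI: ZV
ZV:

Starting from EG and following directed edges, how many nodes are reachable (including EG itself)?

9

BFS from EG visits: EG, MW, FG, EO, FZ, LZ, HF, NW, GC
Reachable nodes: 9 of 14 total.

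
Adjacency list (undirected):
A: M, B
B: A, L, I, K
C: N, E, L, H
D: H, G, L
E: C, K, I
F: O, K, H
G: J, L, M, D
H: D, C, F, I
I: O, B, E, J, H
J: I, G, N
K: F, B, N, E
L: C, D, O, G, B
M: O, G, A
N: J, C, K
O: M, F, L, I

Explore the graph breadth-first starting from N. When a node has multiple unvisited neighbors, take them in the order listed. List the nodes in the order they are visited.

N, J, C, K, I, G, E, L, H, F, B, O, M, D, A

Visit N; enqueue J, C, K → queue [J, C, K]
Visit J; enqueue I, G → queue [C, K, I, G]
Visit C; enqueue E, L, H → queue [K, I, G, E, L, H]
Visit K; enqueue F, B → queue [I, G, E, L, H, F, B]
Visit I; enqueue O → queue [G, E, L, H, F, B, O]
Visit G; enqueue M, D → queue [E, L, H, F, B, O, M, D]
Visit E → queue [L, H, F, B, O, M, D]
Visit L → queue [H, F, B, O, M, D]
Visit H → queue [F, B, O, M, D]
Visit F → queue [B, O, M, D]
Visit B; enqueue A → queue [O, M, D, A]
Visit O → queue [M, D, A]
Visit M → queue [D, A]
Visit D → queue [A]
Visit A → queue []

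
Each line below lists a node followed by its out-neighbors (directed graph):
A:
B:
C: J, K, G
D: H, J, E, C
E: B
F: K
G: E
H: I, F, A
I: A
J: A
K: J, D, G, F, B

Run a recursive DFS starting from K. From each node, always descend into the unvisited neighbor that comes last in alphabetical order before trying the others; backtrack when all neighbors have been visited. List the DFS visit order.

Visit K
K → J
J → A
K → G
G → E
E → B
K → F
K → D
D → H
H → I
D → C

K -> J -> A -> G -> E -> B -> F -> D -> H -> I -> C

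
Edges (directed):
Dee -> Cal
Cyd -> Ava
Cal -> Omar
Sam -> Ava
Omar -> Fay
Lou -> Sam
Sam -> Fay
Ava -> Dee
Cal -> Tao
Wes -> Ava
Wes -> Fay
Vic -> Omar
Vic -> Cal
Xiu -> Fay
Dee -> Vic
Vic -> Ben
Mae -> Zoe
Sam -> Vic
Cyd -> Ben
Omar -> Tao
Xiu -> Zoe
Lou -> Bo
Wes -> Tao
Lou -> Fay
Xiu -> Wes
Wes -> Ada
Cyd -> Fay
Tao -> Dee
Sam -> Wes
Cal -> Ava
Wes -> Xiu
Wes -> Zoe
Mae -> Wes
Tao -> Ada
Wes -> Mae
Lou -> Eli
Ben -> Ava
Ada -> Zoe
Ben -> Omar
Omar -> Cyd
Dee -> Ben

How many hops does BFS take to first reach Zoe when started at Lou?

Level 0: Lou
Level 1: Bo, Eli, Fay, Sam
Level 2: Ava, Vic, Wes
Level 3: Ada, Ben, Cal, Dee, Mae, Omar, Tao, Xiu, Zoe
Level 4: Cyd
Zoe first appears at level 3.

3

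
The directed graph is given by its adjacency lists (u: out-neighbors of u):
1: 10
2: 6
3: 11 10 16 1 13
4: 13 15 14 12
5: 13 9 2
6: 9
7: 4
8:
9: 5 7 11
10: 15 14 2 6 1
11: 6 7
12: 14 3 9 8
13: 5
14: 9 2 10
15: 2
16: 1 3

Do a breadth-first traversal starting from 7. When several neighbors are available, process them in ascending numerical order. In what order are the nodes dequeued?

7 4 12 13 14 15 3 8 9 5 2 10 1 11 16 6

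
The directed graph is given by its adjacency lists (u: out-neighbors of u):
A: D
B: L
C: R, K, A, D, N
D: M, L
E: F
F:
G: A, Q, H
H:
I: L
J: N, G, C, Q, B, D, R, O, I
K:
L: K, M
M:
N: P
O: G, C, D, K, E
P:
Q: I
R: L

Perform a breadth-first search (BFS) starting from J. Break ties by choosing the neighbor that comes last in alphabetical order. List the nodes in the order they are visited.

J -> R -> Q -> O -> N -> I -> G -> D -> C -> B -> L -> K -> E -> P -> H -> A -> M -> F

Visit J; enqueue R, Q, O, N, I, G, D, C, B → queue [R, Q, O, N, I, G, D, C, B]
Visit R; enqueue L → queue [Q, O, N, I, G, D, C, B, L]
Visit Q → queue [O, N, I, G, D, C, B, L]
Visit O; enqueue K, E → queue [N, I, G, D, C, B, L, K, E]
Visit N; enqueue P → queue [I, G, D, C, B, L, K, E, P]
Visit I → queue [G, D, C, B, L, K, E, P]
Visit G; enqueue H, A → queue [D, C, B, L, K, E, P, H, A]
Visit D; enqueue M → queue [C, B, L, K, E, P, H, A, M]
Visit C → queue [B, L, K, E, P, H, A, M]
Visit B → queue [L, K, E, P, H, A, M]
Visit L → queue [K, E, P, H, A, M]
Visit K → queue [E, P, H, A, M]
Visit E; enqueue F → queue [P, H, A, M, F]
Visit P → queue [H, A, M, F]
Visit H → queue [A, M, F]
Visit A → queue [M, F]
Visit M → queue [F]
Visit F → queue []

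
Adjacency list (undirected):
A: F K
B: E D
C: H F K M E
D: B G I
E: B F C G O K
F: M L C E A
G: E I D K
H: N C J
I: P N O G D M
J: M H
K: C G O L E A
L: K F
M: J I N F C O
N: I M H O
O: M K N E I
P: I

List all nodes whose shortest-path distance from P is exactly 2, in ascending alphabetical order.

D, G, M, N, O

Level 0: P
Level 1: I
Level 2: D, G, M, N, O
Level 3: B, C, E, F, H, J, K
Level 4: A, L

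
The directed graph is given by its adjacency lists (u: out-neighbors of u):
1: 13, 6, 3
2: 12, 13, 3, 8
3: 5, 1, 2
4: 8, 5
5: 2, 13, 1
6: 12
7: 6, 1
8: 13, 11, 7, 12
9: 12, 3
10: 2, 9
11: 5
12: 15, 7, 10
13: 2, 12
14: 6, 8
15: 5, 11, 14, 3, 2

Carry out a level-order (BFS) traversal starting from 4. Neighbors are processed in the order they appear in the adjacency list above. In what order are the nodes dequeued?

4, 8, 5, 13, 11, 7, 12, 2, 1, 6, 15, 10, 3, 14, 9

Visit 4; enqueue 8, 5 → queue [8, 5]
Visit 8; enqueue 13, 11, 7, 12 → queue [5, 13, 11, 7, 12]
Visit 5; enqueue 2, 1 → queue [13, 11, 7, 12, 2, 1]
Visit 13 → queue [11, 7, 12, 2, 1]
Visit 11 → queue [7, 12, 2, 1]
Visit 7; enqueue 6 → queue [12, 2, 1, 6]
Visit 12; enqueue 15, 10 → queue [2, 1, 6, 15, 10]
Visit 2; enqueue 3 → queue [1, 6, 15, 10, 3]
Visit 1 → queue [6, 15, 10, 3]
Visit 6 → queue [15, 10, 3]
Visit 15; enqueue 14 → queue [10, 3, 14]
Visit 10; enqueue 9 → queue [3, 14, 9]
Visit 3 → queue [14, 9]
Visit 14 → queue [9]
Visit 9 → queue []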